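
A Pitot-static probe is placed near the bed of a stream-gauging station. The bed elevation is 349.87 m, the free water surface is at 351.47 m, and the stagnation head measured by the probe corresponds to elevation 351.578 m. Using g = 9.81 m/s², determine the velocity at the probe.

v ≈ 1.46 m/s

Near the bed, under hydrostatic conditions, the piezometric head (z + ψ) equals the free-surface elevation, 351.47 m.
Velocity head = total − piezometric = 351.578 − 351.47 = 0.108 m.
v = √(2g·h_v) = √(2 × 9.81 × 0.108) = 1.46 m/s.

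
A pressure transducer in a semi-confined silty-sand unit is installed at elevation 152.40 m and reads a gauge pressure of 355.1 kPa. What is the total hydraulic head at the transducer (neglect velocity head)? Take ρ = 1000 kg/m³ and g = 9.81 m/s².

h ≈ 188.60 m

ψ = P/(ρg) = 355.1×1000 / (1000 × 9.81) = 36.20 m.
h = z + ψ = 152.40 + 36.20 = 188.60 m.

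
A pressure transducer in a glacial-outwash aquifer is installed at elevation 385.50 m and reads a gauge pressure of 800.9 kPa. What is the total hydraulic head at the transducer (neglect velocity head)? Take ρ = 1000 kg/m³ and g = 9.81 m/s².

h ≈ 467.14 m

ψ = P/(ρg) = 800.9×1000 / (1000 × 9.81) = 81.64 m.
h = z + ψ = 385.50 + 81.64 = 467.14 m.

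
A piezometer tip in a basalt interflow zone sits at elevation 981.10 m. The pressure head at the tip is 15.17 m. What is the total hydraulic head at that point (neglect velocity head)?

h = z + ψ = 981.10 + 15.17 = 996.27 m.

h ≈ 996.27 m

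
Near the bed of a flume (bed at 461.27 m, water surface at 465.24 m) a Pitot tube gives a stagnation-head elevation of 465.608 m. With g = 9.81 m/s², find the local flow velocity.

v ≈ 2.69 m/s

Near the bed, under hydrostatic conditions, the piezometric head (z + ψ) equals the free-surface elevation, 465.24 m.
Velocity head = total − piezometric = 465.608 − 465.24 = 0.368 m.
v = √(2g·h_v) = √(2 × 9.81 × 0.368) = 2.69 m/s.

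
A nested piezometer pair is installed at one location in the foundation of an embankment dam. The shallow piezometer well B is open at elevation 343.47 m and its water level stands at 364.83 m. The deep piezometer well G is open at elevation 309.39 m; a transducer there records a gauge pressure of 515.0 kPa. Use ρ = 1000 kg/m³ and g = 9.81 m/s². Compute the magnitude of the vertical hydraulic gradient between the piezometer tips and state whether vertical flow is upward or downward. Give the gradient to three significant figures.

Total head at well B: h = 364.83 m (water level in the standpipe).
Pressure head at well G: ψ = P/(ρg) = 515.0×1000 / (1000 × 9.81) = 52.50 m.
Total head at well G: h = z + ψ = 309.39 + 52.50 = 361.89 m.
Δh = h(well B) − h(well G) = 364.83 − 361.89 = 2.94 m.
Vertical separation Δz = 343.47 − 309.39 = 34.08 m.
|i_v| = |Δh| / Δz = 2.94 / 34.08 = 0.0863.
Head is higher in the shallow piezometer, so vertical flow is downward (recharge condition).

|i_v| ≈ 0.0863; vertical flow is downward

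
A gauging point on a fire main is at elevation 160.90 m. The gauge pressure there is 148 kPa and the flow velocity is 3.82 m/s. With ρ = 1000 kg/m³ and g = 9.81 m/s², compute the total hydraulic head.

Pressure head ψ = P/(ρg) = 148×1000 / (1000 × 9.81) = 15.09 m.
Velocity head = v²/(2g) = 3.82² / (2 × 9.81) = 0.744 m.
h = z + ψ + v²/(2g) = 160.90 + 15.09 + 0.744 = 176.73 m.

h ≈ 176.73 m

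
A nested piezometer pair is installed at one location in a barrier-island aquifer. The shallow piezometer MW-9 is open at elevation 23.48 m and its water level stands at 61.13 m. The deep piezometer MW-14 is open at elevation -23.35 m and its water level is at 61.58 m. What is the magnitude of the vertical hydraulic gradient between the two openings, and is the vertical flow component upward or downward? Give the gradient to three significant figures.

|i_v| ≈ 0.00961; vertical flow is upward

Total head at MW-9: h = 61.13 m (water level in the standpipe).
Total head at MW-14: h = 61.58 m.
Δh = h(MW-9) − h(MW-14) = 61.13 − 61.58 = -0.45 m.
Vertical separation Δz = 23.48 − (-23.35) = 46.83 m.
|i_v| = |Δh| / Δz = 0.45 / 46.83 = 0.00961.
Head is higher in the deep piezometer, so vertical flow is upward (discharge condition).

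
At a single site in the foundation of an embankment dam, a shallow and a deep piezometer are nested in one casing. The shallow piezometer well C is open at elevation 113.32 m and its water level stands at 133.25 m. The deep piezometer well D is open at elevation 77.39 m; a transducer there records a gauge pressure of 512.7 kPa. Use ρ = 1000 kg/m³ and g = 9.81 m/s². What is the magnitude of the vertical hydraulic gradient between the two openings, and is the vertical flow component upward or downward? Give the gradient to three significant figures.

Total head at well C: h = 133.25 m (water level in the standpipe).
Pressure head at well D: ψ = P/(ρg) = 512.7×1000 / (1000 × 9.81) = 52.26 m.
Total head at well D: h = z + ψ = 77.39 + 52.26 = 129.65 m.
Δh = h(well C) − h(well D) = 133.25 − 129.65 = 3.60 m.
Vertical separation Δz = 113.32 − 77.39 = 35.93 m.
|i_v| = |Δh| / Δz = 3.60 / 35.93 = 0.100.
Head is higher in the shallow piezometer, so vertical flow is downward (recharge condition).

|i_v| ≈ 0.100; vertical flow is downward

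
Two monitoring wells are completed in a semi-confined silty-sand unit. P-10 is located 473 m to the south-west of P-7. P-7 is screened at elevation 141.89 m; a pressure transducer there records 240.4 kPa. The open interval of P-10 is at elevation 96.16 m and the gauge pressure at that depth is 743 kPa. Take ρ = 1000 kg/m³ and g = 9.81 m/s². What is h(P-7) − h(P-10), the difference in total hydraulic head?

Δh ≈ -5.50 m

Pressure head at P-7: ψ = P/(ρg) = 240.4×1000 / (1000 × 9.81) = 24.51 m.
Total head at P-7: h = z + ψ = 141.89 + 24.51 = 166.40 m.
Pressure head at P-10: ψ = P/(ρg) = 743×1000 / (1000 × 9.81) = 75.74 m.
Total head at P-10: h = z + ψ = 96.16 + 75.74 = 171.90 m.
Head difference: h(P-7) − h(P-10) = 166.40 − 171.90 = -5.50 m.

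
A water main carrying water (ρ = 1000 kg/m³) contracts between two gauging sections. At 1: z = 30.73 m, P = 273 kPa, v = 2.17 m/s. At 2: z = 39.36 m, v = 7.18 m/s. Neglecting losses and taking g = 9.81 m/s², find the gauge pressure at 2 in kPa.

Pressure head at 1: ψ₁ = P₁/(ρg) = 273×1000 / (1000 × 9.81) = 27.83 m.
Velocity heads: v₁²/2g = 2.17²/19.62 = 0.240 m; v₂²/2g = 7.18²/19.62 = 2.628 m.
Total head H = z₁ + ψ₁ + v₁²/2g = 30.73 + 27.83 + 0.240 = 58.80 m.
ψ₂ = H − z₂ − v₂²/2g = 58.80 − 39.36 − 2.628 = 16.81 m.
P₂ = ρgψ₂ = 1000 × 9.81 × 16.81 ≈ 165 kPa.

P₂ ≈ 165 kPa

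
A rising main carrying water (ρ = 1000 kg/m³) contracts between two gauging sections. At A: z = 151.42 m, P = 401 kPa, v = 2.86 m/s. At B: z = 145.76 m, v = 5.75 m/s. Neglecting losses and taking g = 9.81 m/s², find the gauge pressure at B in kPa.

Pressure head at A: ψ₁ = P₁/(ρg) = 401×1000 / (1000 × 9.81) = 40.88 m.
Velocity heads: v₁²/2g = 2.86²/19.62 = 0.417 m; v₂²/2g = 5.75²/19.62 = 1.685 m.
Total head H = z₁ + ψ₁ + v₁²/2g = 151.42 + 40.88 + 0.417 = 192.72 m.
ψ₂ = H − z₂ − v₂²/2g = 192.72 − 145.76 − 1.685 = 45.28 m.
P₂ = ρgψ₂ = 1000 × 9.81 × 45.28 ≈ 444 kPa.

P₂ ≈ 444 kPa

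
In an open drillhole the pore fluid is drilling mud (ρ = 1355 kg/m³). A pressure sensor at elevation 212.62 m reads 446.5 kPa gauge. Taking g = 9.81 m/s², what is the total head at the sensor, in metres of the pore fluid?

ψ = P/(ρg) = 446.5×1000 / (1355 × 9.81) = 33.59 m.
h = z + ψ = 212.62 + 33.59 = 246.21 m.

h ≈ 246.21 m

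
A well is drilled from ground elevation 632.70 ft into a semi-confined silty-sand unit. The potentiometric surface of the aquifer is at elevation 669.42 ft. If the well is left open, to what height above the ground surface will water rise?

Water rises to the potentiometric surface, so the rise above ground = 669.42 − 632.70 = 36.72 ft.

≈ 36.72 ft above ground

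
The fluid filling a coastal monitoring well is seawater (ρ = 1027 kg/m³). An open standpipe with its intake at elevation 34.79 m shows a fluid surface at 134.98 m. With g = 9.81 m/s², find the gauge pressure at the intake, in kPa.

Pressure head ψ = h − z = 134.98 − 34.79 = 100.19 m.
P = ρgψ = 1027 × 9.81 × 100.19 = 1009401 Pa ≈ 1010 kPa.

P ≈ 1010 kPa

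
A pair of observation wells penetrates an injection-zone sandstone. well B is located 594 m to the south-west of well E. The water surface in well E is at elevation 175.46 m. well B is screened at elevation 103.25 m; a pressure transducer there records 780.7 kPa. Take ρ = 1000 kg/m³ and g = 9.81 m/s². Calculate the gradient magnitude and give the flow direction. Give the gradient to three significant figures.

i ≈ 0.0124; groundwater flows toward the north-east

Total head at well E: h = 175.46 m (water level in the piezometer is the total head).
Pressure head at well B: ψ = P/(ρg) = 780.7×1000 / (1000 × 9.81) = 79.58 m.
Total head at well B: h = z + ψ = 103.25 + 79.58 = 182.83 m.
Head difference: h(well E) − h(well B) = 175.46 − 182.83 = -7.37 m.
Hydraulic gradient: i = |Δh| / L = 7.37 / 594 = 0.0124.
Flow is from higher to lower head: from well B toward well E, i.e. toward the north-east.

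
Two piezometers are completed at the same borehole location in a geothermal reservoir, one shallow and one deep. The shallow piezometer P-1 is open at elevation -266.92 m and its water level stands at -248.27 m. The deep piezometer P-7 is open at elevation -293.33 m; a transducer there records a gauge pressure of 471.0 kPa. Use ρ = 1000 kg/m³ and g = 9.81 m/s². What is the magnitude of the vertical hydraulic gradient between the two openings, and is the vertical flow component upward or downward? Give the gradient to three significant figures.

|i_v| ≈ 0.112; vertical flow is upward

Total head at P-1: h = -248.27 m (water level in the standpipe).
Pressure head at P-7: ψ = P/(ρg) = 471.0×1000 / (1000 × 9.81) = 48.01 m.
Total head at P-7: h = z + ψ = -293.33 + 48.01 = -245.32 m.
Δh = h(P-1) − h(P-7) = -248.27 − (-245.32) = -2.95 m.
Vertical separation Δz = -266.92 − (-293.33) = 26.41 m.
|i_v| = |Δh| / Δz = 2.95 / 26.41 = 0.112.
Head is higher in the deep piezometer, so vertical flow is upward (discharge condition).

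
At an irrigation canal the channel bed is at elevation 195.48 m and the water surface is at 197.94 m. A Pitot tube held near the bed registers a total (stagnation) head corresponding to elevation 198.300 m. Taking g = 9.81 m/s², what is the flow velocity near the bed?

v ≈ 2.66 m/s

Near the bed, under hydrostatic conditions, the piezometric head (z + ψ) equals the free-surface elevation, 197.94 m.
Velocity head = total − piezometric = 198.300 − 197.94 = 0.360 m.
v = √(2g·h_v) = √(2 × 9.81 × 0.360) = 2.66 m/s.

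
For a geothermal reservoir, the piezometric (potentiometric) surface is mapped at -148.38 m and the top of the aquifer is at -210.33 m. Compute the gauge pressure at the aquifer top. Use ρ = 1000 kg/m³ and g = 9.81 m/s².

P ≈ 608 kPa

Pressure head at the aquifer top: ψ = h − z = -148.38 − (-210.33) = 61.95 m.
P = ρgψ = 1000 × 9.81 × 61.95 = 607730 Pa ≈ 608 kPa.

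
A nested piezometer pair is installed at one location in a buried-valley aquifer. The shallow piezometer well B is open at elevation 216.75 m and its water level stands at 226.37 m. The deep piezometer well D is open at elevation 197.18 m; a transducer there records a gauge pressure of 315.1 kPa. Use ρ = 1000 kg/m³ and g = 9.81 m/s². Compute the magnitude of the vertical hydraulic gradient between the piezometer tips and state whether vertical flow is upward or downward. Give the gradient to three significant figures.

|i_v| ≈ 0.150; vertical flow is upward

Total head at well B: h = 226.37 m (water level in the standpipe).
Pressure head at well D: ψ = P/(ρg) = 315.1×1000 / (1000 × 9.81) = 32.12 m.
Total head at well D: h = z + ψ = 197.18 + 32.12 = 229.30 m.
Δh = h(well B) − h(well D) = 226.37 − 229.30 = -2.93 m.
Vertical separation Δz = 216.75 − 197.18 = 19.57 m.
|i_v| = |Δh| / Δz = 2.93 / 19.57 = 0.150.
Head is higher in the deep piezometer, so vertical flow is upward (discharge condition).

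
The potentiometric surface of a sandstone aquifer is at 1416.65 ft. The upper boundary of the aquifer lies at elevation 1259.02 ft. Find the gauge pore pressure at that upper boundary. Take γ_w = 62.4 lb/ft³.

Pressure head at the aquifer top: ψ = h − z = 1416.65 − 1259.02 = 157.63 ft.
P = γψ/144 = 62.4 × 157.63 / 144 = 68.3 psi.

P ≈ 68.3 psi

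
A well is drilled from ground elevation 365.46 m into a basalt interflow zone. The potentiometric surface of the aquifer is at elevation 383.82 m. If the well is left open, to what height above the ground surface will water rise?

Water rises to the potentiometric surface, so the rise above ground = 383.82 − 365.46 = 18.36 m.

≈ 18.36 m above ground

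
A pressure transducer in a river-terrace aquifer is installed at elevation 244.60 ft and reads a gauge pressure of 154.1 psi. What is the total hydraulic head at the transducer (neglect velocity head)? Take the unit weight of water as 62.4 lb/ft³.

ψ = 144·P/γ = 144 × 154.1 / 62.4 = 355.62 ft.
h = z + ψ = 244.60 + 355.62 = 600.22 ft.

h ≈ 600.22 ft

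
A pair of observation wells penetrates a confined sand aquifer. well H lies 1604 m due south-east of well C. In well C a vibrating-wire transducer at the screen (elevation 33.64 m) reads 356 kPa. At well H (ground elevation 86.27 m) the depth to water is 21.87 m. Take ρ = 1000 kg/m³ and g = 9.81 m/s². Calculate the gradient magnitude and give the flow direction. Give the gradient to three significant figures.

i ≈ 0.00345; groundwater flows toward the south-east

Pressure head at well C: ψ = P/(ρg) = 356×1000 / (1000 × 9.81) = 36.29 m.
Total head at well C: h = z + ψ = 33.64 + 36.29 = 69.93 m.
Total head at well H: h = 86.27 − 21.87 = 64.40 m.
Head difference: h(well C) − h(well H) = 69.93 − 64.40 = 5.53 m.
Hydraulic gradient: i = |Δh| / L = 5.53 / 1604 = 0.00345.
Flow is from higher to lower head: from well C toward well H, i.e. toward the south-east.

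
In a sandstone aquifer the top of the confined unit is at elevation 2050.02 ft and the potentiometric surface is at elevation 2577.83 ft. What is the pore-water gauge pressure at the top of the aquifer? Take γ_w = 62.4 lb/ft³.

Pressure head at the aquifer top: ψ = h − z = 2577.83 − 2050.02 = 527.81 ft.
P = γψ/144 = 62.4 × 527.81 / 144 = 229 psi.

P ≈ 229 psi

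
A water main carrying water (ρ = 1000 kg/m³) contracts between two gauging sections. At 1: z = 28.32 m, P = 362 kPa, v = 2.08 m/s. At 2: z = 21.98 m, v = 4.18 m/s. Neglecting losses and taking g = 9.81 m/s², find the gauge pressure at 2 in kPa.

Pressure head at 1: ψ₁ = P₁/(ρg) = 362×1000 / (1000 × 9.81) = 36.90 m.
Velocity heads: v₁²/2g = 2.08²/19.62 = 0.221 m; v₂²/2g = 4.18²/19.62 = 0.891 m.
Total head H = z₁ + ψ₁ + v₁²/2g = 28.32 + 36.90 + 0.221 = 65.44 m.
ψ₂ = H − z₂ − v₂²/2g = 65.44 − 21.98 − 0.891 = 42.57 m.
P₂ = ρgψ₂ = 1000 × 9.81 × 42.57 ≈ 418 kPa.

P₂ ≈ 418 kPa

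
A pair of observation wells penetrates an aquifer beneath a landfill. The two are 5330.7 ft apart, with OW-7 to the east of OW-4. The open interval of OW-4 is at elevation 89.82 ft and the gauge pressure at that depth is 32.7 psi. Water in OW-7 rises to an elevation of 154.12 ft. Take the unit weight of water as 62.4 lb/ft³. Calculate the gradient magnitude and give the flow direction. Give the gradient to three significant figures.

Pressure head at OW-4: ψ = 144·P/γ = 144 × 32.7 / 62.4 = 75.46 ft.
Total head at OW-4: h = z + ψ = 89.82 + 75.46 = 165.28 ft.
Total head at OW-7: h = 154.12 ft (water level in the piezometer is the total head).
Head difference: h(OW-4) − h(OW-7) = 165.28 − 154.12 = 11.16 ft.
Hydraulic gradient: i = |Δh| / L = 11.16 / 5330.7 = 0.00209.
Flow is from higher to lower head: from OW-4 toward OW-7, i.e. toward the east.

i ≈ 0.00209; groundwater flows toward the east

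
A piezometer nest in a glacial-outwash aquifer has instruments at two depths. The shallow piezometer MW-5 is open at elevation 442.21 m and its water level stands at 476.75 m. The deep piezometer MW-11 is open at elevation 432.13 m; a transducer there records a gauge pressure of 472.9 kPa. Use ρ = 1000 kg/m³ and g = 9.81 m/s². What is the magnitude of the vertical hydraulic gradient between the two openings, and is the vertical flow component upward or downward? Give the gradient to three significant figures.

|i_v| ≈ 0.356; vertical flow is upward

Total head at MW-5: h = 476.75 m (water level in the standpipe).
Pressure head at MW-11: ψ = P/(ρg) = 472.9×1000 / (1000 × 9.81) = 48.21 m.
Total head at MW-11: h = z + ψ = 432.13 + 48.21 = 480.34 m.
Δh = h(MW-5) − h(MW-11) = 476.75 − 480.34 = -3.59 m.
Vertical separation Δz = 442.21 − 432.13 = 10.08 m.
|i_v| = |Δh| / Δz = 3.59 / 10.08 = 0.356.
Head is higher in the deep piezometer, so vertical flow is upward (discharge condition).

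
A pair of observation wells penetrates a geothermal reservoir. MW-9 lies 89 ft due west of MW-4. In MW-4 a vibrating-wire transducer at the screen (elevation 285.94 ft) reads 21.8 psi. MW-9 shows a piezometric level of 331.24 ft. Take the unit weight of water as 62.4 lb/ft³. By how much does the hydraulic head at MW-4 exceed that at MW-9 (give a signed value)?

Δh ≈ 5.01 ft

Pressure head at MW-4: ψ = 144·P/γ = 144 × 21.8 / 62.4 = 50.31 ft.
Total head at MW-4: h = z + ψ = 285.94 + 50.31 = 336.25 ft.
Total head at MW-9: h = 331.24 ft (water level in the piezometer is the total head).
Head difference: h(MW-4) − h(MW-9) = 336.25 − 331.24 = 5.01 ft.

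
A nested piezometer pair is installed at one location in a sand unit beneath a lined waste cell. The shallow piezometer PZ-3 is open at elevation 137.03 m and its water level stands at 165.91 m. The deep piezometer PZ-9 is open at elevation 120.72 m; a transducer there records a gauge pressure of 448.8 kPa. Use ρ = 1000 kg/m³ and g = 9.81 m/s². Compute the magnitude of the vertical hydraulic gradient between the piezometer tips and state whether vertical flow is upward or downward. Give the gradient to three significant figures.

|i_v| ≈ 0.0343; vertical flow is upward

Total head at PZ-3: h = 165.91 m (water level in the standpipe).
Pressure head at PZ-9: ψ = P/(ρg) = 448.8×1000 / (1000 × 9.81) = 45.75 m.
Total head at PZ-9: h = z + ψ = 120.72 + 45.75 = 166.47 m.
Δh = h(PZ-3) − h(PZ-9) = 165.91 − 166.47 = -0.56 m.
Vertical separation Δz = 137.03 − 120.72 = 16.31 m.
|i_v| = |Δh| / Δz = 0.56 / 16.31 = 0.0343.
Head is higher in the deep piezometer, so vertical flow is upward (discharge condition).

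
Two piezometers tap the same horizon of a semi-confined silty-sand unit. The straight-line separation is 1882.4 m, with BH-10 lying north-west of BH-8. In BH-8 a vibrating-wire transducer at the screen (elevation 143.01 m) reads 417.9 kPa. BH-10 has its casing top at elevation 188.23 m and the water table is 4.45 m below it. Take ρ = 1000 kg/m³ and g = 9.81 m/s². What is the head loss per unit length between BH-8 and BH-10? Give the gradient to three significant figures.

Pressure head at BH-8: ψ = P/(ρg) = 417.9×1000 / (1000 × 9.81) = 42.60 m.
Total head at BH-8: h = z + ψ = 143.01 + 42.60 = 185.61 m.
Total head at BH-10: h = 188.23 − 4.45 = 183.78 m.
Head difference: h(BH-8) − h(BH-10) = 185.61 − 183.78 = 1.83 m.
Hydraulic gradient: i = |Δh| / L = 1.83 / 1882.4 = 0.000972.

i ≈ 0.000972 m/m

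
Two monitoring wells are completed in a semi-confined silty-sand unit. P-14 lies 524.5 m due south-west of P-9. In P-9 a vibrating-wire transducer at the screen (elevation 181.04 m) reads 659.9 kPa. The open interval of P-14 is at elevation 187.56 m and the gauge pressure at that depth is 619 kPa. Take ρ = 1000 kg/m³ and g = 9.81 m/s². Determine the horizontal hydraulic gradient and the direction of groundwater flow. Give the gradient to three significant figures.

i ≈ 0.00448; groundwater flows toward the north-east

Pressure head at P-9: ψ = P/(ρg) = 659.9×1000 / (1000 × 9.81) = 67.27 m.
Total head at P-9: h = z + ψ = 181.04 + 67.27 = 248.31 m.
Pressure head at P-14: ψ = P/(ρg) = 619×1000 / (1000 × 9.81) = 63.10 m.
Total head at P-14: h = z + ψ = 187.56 + 63.10 = 250.66 m.
Head difference: h(P-9) − h(P-14) = 248.31 − 250.66 = -2.35 m.
Hydraulic gradient: i = |Δh| / L = 2.35 / 524.5 = 0.00448.
Flow is from higher to lower head: from P-14 toward P-9, i.e. toward the north-east.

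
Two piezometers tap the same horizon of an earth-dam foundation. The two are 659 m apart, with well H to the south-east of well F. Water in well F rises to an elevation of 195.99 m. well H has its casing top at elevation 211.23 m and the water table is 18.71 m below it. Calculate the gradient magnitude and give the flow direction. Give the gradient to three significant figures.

Total head at well F: h = 195.99 m (water level in the piezometer is the total head).
Total head at well H: h = 211.23 − 18.71 = 192.52 m.
Head difference: h(well F) − h(well H) = 195.99 − 192.52 = 3.47 m.
Hydraulic gradient: i = |Δh| / L = 3.47 / 659 = 0.00527.
Flow is from higher to lower head: from well F toward well H, i.e. toward the south-east.

i ≈ 0.00527; groundwater flows toward the south-east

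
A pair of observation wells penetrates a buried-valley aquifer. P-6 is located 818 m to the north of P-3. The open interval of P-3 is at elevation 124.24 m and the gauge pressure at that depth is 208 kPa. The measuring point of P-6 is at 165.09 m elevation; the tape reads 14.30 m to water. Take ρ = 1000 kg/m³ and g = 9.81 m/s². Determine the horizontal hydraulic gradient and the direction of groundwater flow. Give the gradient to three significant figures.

i ≈ 0.00654; groundwater flows toward the south

Pressure head at P-3: ψ = P/(ρg) = 208×1000 / (1000 × 9.81) = 21.20 m.
Total head at P-3: h = z + ψ = 124.24 + 21.20 = 145.44 m.
Total head at P-6: h = 165.09 − 14.30 = 150.79 m.
Head difference: h(P-3) − h(P-6) = 145.44 − 150.79 = -5.35 m.
Hydraulic gradient: i = |Δh| / L = 5.35 / 818 = 0.00654.
Flow is from higher to lower head: from P-6 toward P-3, i.e. toward the south.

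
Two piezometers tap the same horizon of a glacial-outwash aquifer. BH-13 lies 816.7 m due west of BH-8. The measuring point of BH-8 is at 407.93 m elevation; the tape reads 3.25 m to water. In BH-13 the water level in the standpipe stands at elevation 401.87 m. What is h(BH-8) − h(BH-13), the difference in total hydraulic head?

Δh ≈ 2.81 m

Total head at BH-8: h = 407.93 − 3.25 = 404.68 m.
Total head at BH-13: h = 401.87 m (water level in the piezometer is the total head).
Head difference: h(BH-8) − h(BH-13) = 404.68 − 401.87 = 2.81 m.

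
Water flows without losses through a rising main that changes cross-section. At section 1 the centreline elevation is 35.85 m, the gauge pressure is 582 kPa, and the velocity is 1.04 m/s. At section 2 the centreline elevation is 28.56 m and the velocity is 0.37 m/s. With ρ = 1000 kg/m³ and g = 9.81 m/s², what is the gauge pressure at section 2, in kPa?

P₂ ≈ 654 kPa

Pressure head at 1: ψ₁ = P₁/(ρg) = 582×1000 / (1000 × 9.81) = 59.33 m.
Velocity heads: v₁²/2g = 1.04²/19.62 = 0.055 m; v₂²/2g = 0.37²/19.62 = 0.007 m.
Total head H = z₁ + ψ₁ + v₁²/2g = 35.85 + 59.33 + 0.055 = 95.24 m.
ψ₂ = H − z₂ − v₂²/2g = 95.24 − 28.56 − 0.007 = 66.67 m.
P₂ = ρgψ₂ = 1000 × 9.81 × 66.67 ≈ 654 kPa.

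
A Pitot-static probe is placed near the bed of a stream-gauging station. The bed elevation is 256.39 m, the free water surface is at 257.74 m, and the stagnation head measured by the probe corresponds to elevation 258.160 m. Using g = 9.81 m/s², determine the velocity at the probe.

v ≈ 2.87 m/s

Near the bed, under hydrostatic conditions, the piezometric head (z + ψ) equals the free-surface elevation, 257.74 m.
Velocity head = total − piezometric = 258.160 − 257.74 = 0.420 m.
v = √(2g·h_v) = √(2 × 9.81 × 0.420) = 2.87 m/s.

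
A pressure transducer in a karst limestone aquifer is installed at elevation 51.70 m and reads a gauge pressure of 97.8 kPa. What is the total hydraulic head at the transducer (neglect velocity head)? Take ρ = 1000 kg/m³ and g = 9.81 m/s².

h ≈ 61.67 m

ψ = P/(ρg) = 97.8×1000 / (1000 × 9.81) = 9.97 m.
h = z + ψ = 51.70 + 9.97 = 61.67 m.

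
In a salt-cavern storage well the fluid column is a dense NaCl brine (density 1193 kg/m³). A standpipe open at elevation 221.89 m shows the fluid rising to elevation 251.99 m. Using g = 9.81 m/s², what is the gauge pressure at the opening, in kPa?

P ≈ 352 kPa

Pressure head ψ = h − z = 251.99 − 221.89 = 30.10 m.
P = ρgψ = 1193 × 9.81 × 30.10 = 352270 Pa ≈ 352 kPa.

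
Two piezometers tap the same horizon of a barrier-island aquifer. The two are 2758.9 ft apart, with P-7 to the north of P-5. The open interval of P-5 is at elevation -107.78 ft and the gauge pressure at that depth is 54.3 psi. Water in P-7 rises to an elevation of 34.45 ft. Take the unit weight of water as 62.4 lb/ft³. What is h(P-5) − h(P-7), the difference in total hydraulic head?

Pressure head at P-5: ψ = 144·P/γ = 144 × 54.3 / 62.4 = 125.31 ft.
Total head at P-5: h = z + ψ = -107.78 + 125.31 = 17.53 ft.
Total head at P-7: h = 34.45 ft (water level in the piezometer is the total head).
Head difference: h(P-5) − h(P-7) = 17.53 − 34.45 = -16.92 ft.

Δh ≈ -16.92 ft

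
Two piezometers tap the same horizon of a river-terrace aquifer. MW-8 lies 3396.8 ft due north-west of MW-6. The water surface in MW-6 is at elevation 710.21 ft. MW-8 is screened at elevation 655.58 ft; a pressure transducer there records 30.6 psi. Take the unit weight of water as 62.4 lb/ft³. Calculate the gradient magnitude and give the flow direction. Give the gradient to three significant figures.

Total head at MW-6: h = 710.21 ft (water level in the piezometer is the total head).
Pressure head at MW-8: ψ = 144·P/γ = 144 × 30.6 / 62.4 = 70.62 ft.
Total head at MW-8: h = z + ψ = 655.58 + 70.62 = 726.20 ft.
Head difference: h(MW-6) − h(MW-8) = 710.21 − 726.20 = -15.99 ft.
Hydraulic gradient: i = |Δh| / L = 15.99 / 3396.8 = 0.00471.
Flow is from higher to lower head: from MW-8 toward MW-6, i.e. toward the south-east.

i ≈ 0.00471; groundwater flows toward the south-east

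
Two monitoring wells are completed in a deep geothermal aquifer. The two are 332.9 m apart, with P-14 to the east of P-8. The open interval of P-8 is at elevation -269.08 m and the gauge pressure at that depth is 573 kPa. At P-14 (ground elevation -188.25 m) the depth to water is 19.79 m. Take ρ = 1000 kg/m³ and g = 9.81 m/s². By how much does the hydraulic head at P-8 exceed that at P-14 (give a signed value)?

Pressure head at P-8: ψ = P/(ρg) = 573×1000 / (1000 × 9.81) = 58.41 m.
Total head at P-8: h = z + ψ = -269.08 + 58.41 = -210.67 m.
Total head at P-14: h = -188.25 − 19.79 = -208.04 m.
Head difference: h(P-8) − h(P-14) = -210.67 − (-208.04) = -2.63 m.

Δh ≈ -2.63 m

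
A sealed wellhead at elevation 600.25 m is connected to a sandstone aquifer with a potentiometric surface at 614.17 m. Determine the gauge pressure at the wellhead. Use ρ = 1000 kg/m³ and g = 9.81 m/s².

P ≈ 137 kPa

Head above the cap: Δh = 614.17 − 600.25 = 13.92 m.
P = ρgΔh = 1000 × 9.81 × 13.92 = 136555 Pa ≈ 137 kPa.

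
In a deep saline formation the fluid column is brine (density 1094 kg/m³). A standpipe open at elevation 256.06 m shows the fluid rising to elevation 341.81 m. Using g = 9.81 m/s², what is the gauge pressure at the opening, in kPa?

P ≈ 920 kPa

Pressure head ψ = h − z = 341.81 − 256.06 = 85.75 m.
P = ρgψ = 1094 × 9.81 × 85.75 = 920281 Pa ≈ 920 kPa.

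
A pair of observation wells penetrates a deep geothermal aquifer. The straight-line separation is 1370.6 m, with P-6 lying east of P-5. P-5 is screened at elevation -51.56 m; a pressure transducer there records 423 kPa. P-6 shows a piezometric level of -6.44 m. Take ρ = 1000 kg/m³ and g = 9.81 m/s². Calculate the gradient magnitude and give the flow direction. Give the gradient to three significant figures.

i ≈ 0.00146; groundwater flows toward the west

Pressure head at P-5: ψ = P/(ρg) = 423×1000 / (1000 × 9.81) = 43.12 m.
Total head at P-5: h = z + ψ = -51.56 + 43.12 = -8.44 m.
Total head at P-6: h = -6.44 m (water level in the piezometer is the total head).
Head difference: h(P-5) − h(P-6) = -8.44 − (-6.44) = -2.00 m.
Hydraulic gradient: i = |Δh| / L = 2.00 / 1370.6 = 0.00146.
Flow is from higher to lower head: from P-6 toward P-5, i.e. toward the west.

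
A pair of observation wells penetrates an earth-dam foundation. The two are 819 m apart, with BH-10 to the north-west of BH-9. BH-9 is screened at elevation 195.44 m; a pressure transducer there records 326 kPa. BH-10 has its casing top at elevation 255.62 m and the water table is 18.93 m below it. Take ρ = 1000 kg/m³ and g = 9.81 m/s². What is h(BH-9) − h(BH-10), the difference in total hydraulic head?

Δh ≈ -8.02 m

Pressure head at BH-9: ψ = P/(ρg) = 326×1000 / (1000 × 9.81) = 33.23 m.
Total head at BH-9: h = z + ψ = 195.44 + 33.23 = 228.67 m.
Total head at BH-10: h = 255.62 − 18.93 = 236.69 m.
Head difference: h(BH-9) − h(BH-10) = 228.67 − 236.69 = -8.02 m.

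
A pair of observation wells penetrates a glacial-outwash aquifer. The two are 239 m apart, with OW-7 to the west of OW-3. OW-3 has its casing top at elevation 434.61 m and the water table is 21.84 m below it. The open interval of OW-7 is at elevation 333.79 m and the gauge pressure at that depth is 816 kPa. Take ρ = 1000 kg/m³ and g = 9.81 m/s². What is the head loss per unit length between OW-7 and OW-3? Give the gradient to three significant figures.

i ≈ 0.0176 m/m

Total head at OW-3: h = 434.61 − 21.84 = 412.77 m.
Pressure head at OW-7: ψ = P/(ρg) = 816×1000 / (1000 × 9.81) = 83.18 m.
Total head at OW-7: h = z + ψ = 333.79 + 83.18 = 416.97 m.
Head difference: h(OW-3) − h(OW-7) = 412.77 − 416.97 = -4.20 m.
Hydraulic gradient: i = |Δh| / L = 4.20 / 239 = 0.0176.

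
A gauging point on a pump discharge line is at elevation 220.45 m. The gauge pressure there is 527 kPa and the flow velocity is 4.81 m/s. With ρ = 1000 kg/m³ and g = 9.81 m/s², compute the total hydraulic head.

Pressure head ψ = P/(ρg) = 527×1000 / (1000 × 9.81) = 53.72 m.
Velocity head = v²/(2g) = 4.81² / (2 × 9.81) = 1.179 m.
h = z + ψ + v²/(2g) = 220.45 + 53.72 + 1.179 = 275.35 m.

h ≈ 275.35 m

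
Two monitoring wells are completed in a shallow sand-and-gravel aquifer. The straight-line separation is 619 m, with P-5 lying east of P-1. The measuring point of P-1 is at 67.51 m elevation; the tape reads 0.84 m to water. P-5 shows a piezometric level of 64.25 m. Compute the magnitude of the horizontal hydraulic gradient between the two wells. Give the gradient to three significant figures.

i ≈ 0.00391

Total head at P-1: h = 67.51 − 0.84 = 66.67 m.
Total head at P-5: h = 64.25 m (water level in the piezometer is the total head).
Head difference: h(P-1) − h(P-5) = 66.67 − 64.25 = 2.42 m.
Hydraulic gradient: i = |Δh| / L = 2.42 / 619 = 0.00391.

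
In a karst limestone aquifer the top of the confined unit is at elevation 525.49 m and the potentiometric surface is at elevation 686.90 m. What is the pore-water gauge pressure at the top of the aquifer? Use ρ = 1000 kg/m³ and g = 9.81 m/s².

P ≈ 1580 kPa

Pressure head at the aquifer top: ψ = h − z = 686.90 − 525.49 = 161.41 m.
P = ρgψ = 1000 × 9.81 × 161.41 = 1583432 Pa ≈ 1580 kPa.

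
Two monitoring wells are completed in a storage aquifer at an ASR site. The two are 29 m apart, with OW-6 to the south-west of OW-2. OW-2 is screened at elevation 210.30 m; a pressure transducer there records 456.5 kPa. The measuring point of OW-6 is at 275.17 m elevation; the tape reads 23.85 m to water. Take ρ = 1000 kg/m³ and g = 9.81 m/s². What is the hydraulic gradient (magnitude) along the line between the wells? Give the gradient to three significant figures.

Pressure head at OW-2: ψ = P/(ρg) = 456.5×1000 / (1000 × 9.81) = 46.53 m.
Total head at OW-2: h = z + ψ = 210.30 + 46.53 = 256.83 m.
Total head at OW-6: h = 275.17 − 23.85 = 251.32 m.
Head difference: h(OW-2) − h(OW-6) = 256.83 − 251.32 = 5.51 m.
Hydraulic gradient: i = |Δh| / L = 5.51 / 29 = 0.190.

i ≈ 0.190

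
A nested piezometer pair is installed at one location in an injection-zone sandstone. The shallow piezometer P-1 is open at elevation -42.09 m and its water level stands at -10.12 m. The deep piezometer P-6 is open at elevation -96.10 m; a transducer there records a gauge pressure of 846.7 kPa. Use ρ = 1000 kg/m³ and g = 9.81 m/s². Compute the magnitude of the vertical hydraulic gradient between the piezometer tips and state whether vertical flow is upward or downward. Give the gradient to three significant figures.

Total head at P-1: h = -10.12 m (water level in the standpipe).
Pressure head at P-6: ψ = P/(ρg) = 846.7×1000 / (1000 × 9.81) = 86.31 m.
Total head at P-6: h = z + ψ = -96.10 + 86.31 = -9.79 m.
Δh = h(P-1) − h(P-6) = -10.12 − (-9.79) = -0.33 m.
Vertical separation Δz = -42.09 − (-96.10) = 54.01 m.
|i_v| = |Δh| / Δz = 0.33 / 54.01 = 0.00611.
Head is higher in the deep piezometer, so vertical flow is upward (discharge condition).

|i_v| ≈ 0.00611; vertical flow is upward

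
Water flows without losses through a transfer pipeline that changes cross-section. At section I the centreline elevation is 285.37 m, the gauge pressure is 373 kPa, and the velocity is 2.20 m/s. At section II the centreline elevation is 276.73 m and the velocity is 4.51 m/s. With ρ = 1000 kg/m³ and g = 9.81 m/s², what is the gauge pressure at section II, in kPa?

P₂ ≈ 450 kPa

Pressure head at I: ψ₁ = P₁/(ρg) = 373×1000 / (1000 × 9.81) = 38.02 m.
Velocity heads: v₁²/2g = 2.20²/19.62 = 0.247 m; v₂²/2g = 4.51²/19.62 = 1.037 m.
Total head H = z₁ + ψ₁ + v₁²/2g = 285.37 + 38.02 + 0.247 = 323.64 m.
ψ₂ = H − z₂ − v₂²/2g = 323.64 − 276.73 − 1.037 = 45.87 m.
P₂ = ρgψ₂ = 1000 × 9.81 × 45.87 ≈ 450 kPa.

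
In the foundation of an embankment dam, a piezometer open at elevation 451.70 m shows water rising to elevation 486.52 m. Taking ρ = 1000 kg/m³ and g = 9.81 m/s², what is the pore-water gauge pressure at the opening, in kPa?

Pressure head ψ = h − z = 486.52 − 451.70 = 34.82 m.
P = ρgψ = 1000 × 9.81 × 34.82 = 341584 Pa ≈ 342 kPa.

P ≈ 342 kPa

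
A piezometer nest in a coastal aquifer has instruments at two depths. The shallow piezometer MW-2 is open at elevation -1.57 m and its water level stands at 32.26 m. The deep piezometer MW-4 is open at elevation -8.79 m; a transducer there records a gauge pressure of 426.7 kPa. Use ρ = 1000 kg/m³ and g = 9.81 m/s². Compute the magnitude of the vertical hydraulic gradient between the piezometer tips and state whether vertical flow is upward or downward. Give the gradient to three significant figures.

Total head at MW-2: h = 32.26 m (water level in the standpipe).
Pressure head at MW-4: ψ = P/(ρg) = 426.7×1000 / (1000 × 9.81) = 43.50 m.
Total head at MW-4: h = z + ψ = -8.79 + 43.50 = 34.71 m.
Δh = h(MW-2) − h(MW-4) = 32.26 − 34.71 = -2.45 m.
Vertical separation Δz = -1.57 − (-8.79) = 7.22 m.
|i_v| = |Δh| / Δz = 2.45 / 7.22 = 0.339.
Head is higher in the deep piezometer, so vertical flow is upward (discharge condition).

|i_v| ≈ 0.339; vertical flow is upward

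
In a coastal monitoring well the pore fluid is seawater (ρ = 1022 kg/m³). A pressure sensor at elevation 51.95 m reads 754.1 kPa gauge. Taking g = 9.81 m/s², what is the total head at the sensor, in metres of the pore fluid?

h ≈ 127.17 m

ψ = P/(ρg) = 754.1×1000 / (1022 × 9.81) = 75.22 m.
h = z + ψ = 51.95 + 75.22 = 127.17 m.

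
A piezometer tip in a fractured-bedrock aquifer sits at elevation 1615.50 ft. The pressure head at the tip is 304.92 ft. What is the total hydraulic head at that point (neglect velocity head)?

h = z + ψ = 1615.50 + 304.92 = 1920.42 ft.

h ≈ 1920.42 ft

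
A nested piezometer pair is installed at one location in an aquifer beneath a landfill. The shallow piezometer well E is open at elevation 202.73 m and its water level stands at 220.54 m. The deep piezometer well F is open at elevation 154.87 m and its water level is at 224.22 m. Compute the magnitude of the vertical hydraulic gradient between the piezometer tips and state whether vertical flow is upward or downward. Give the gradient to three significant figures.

Total head at well E: h = 220.54 m (water level in the standpipe).
Total head at well F: h = 224.22 m.
Δh = h(well E) − h(well F) = 220.54 − 224.22 = -3.68 m.
Vertical separation Δz = 202.73 − 154.87 = 47.86 m.
|i_v| = |Δh| / Δz = 3.68 / 47.86 = 0.0769.
Head is higher in the deep piezometer, so vertical flow is upward (discharge condition).

|i_v| ≈ 0.0769; vertical flow is upward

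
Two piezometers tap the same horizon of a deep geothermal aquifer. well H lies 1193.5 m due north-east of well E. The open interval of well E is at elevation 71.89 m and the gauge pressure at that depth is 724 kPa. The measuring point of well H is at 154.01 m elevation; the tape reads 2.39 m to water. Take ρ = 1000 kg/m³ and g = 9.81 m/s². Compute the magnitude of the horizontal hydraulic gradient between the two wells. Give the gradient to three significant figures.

Pressure head at well E: ψ = P/(ρg) = 724×1000 / (1000 × 9.81) = 73.80 m.
Total head at well E: h = z + ψ = 71.89 + 73.80 = 145.69 m.
Total head at well H: h = 154.01 − 2.39 = 151.62 m.
Head difference: h(well E) − h(well H) = 145.69 − 151.62 = -5.93 m.
Hydraulic gradient: i = |Δh| / L = 5.93 / 1193.5 = 0.00497.

i ≈ 0.00497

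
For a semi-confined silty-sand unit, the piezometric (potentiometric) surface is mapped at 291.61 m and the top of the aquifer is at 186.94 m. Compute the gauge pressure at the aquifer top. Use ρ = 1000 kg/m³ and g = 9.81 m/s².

P ≈ 1030 kPa

Pressure head at the aquifer top: ψ = h − z = 291.61 − 186.94 = 104.67 m.
P = ρgψ = 1000 × 9.81 × 104.67 = 1026813 Pa ≈ 1030 kPa.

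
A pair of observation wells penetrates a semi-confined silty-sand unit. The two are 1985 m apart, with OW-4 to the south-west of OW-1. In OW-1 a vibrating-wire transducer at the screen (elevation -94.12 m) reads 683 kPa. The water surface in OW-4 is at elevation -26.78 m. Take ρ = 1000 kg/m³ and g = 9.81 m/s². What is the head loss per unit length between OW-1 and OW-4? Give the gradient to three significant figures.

i ≈ 0.00115 m/m

Pressure head at OW-1: ψ = P/(ρg) = 683×1000 / (1000 × 9.81) = 69.62 m.
Total head at OW-1: h = z + ψ = -94.12 + 69.62 = -24.50 m.
Total head at OW-4: h = -26.78 m (water level in the piezometer is the total head).
Head difference: h(OW-1) − h(OW-4) = -24.50 − (-26.78) = 2.28 m.
Hydraulic gradient: i = |Δh| / L = 2.28 / 1985 = 0.00115.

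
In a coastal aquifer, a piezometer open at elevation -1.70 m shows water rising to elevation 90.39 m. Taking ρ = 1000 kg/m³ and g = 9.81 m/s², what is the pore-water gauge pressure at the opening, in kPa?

Pressure head ψ = h − z = 90.39 − (-1.70) = 92.09 m.
P = ρgψ = 1000 × 9.81 × 92.09 = 903403 Pa ≈ 903 kPa.

P ≈ 903 kPa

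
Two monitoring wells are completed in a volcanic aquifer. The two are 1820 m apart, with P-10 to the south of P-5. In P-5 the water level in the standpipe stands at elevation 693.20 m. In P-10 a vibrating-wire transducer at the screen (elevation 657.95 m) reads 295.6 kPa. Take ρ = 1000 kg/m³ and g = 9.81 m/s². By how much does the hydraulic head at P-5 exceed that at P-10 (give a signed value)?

Total head at P-5: h = 693.20 m (water level in the piezometer is the total head).
Pressure head at P-10: ψ = P/(ρg) = 295.6×1000 / (1000 × 9.81) = 30.13 m.
Total head at P-10: h = z + ψ = 657.95 + 30.13 = 688.08 m.
Head difference: h(P-5) − h(P-10) = 693.20 − 688.08 = 5.12 m.

Δh ≈ 5.12 m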